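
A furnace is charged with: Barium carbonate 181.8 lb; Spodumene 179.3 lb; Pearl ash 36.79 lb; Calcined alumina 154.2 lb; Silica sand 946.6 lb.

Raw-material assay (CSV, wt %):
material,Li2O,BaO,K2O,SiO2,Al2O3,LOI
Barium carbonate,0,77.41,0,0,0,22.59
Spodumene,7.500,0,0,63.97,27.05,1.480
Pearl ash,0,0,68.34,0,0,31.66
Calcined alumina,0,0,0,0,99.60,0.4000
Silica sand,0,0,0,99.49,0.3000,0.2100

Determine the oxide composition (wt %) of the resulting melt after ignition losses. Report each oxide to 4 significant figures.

The intermediate values are printed, with 4-significant-figure rounding, in the printout. All arithmetic keeps full float precision in every operation. Every reported result takes a single rounding — all derived quantities are carried at full precision (glass mass, yield, totals, the five compositions, LOI) from the batch weights per 1441 lb of glass, as quoted within the problem or answer text.
Per-oxide mass from batch:
  Li2O: 179.3·0.07500 = 13.45 lb
  BaO: 181.8·0.7741 = 140.7 lb
  K2O: 36.79·0.6834 = 25.14 lb
  SiO2: 179.3·0.6397 + 946.6·0.9949 = 1056 lb
  Al2O3: 179.3·0.2705 + 154.2·0.9960 + 946.6·0.003000 = 204.9 lb
LOI: 181.8·0.2259 + 179.3·0.01480 + 36.79·0.3166 + 154.2·0.004000 + 946.6·0.002100 = 57.97 lb
Glass = total batch minus LOI = 1499 − 57.97 = 1441 lb (consistent with Σ oxide mass)
each oxide over glass, ×100, is wt %

Glass mass = 1441 lb (batch 1499 − LOI 57.97).
Composition: Li2O 0.9334%, BaO 9.768%, K2O 1.745%, SiO2 73.33%, Al2O3 14.22%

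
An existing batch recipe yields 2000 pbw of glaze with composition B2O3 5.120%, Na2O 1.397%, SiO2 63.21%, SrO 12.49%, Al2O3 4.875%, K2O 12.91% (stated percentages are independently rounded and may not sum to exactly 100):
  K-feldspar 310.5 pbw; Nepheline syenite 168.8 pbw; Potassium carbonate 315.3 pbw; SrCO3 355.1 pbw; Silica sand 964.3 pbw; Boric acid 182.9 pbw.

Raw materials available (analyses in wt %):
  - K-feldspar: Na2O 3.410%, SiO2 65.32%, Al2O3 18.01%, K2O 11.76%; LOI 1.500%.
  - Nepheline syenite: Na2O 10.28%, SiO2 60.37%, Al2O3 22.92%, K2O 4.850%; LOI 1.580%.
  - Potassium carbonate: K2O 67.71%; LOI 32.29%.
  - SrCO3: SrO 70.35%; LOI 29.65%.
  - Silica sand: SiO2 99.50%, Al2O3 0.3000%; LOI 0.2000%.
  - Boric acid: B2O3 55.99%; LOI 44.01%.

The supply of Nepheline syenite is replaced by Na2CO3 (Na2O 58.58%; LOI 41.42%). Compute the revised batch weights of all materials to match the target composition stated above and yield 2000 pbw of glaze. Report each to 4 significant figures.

Revised batch per 2000 pbw glaze:
  K-feldspar: 526.0 pbw
  Na2CO3: 17.08 pbw
  Potassium carbonate: 290.0 pbw
  SrCO3: 355.1 pbw
  Silica sand: 925.3 pbw
  Boric acid: 182.9 pbw
Total batch = 2296 pbw; LOI loss = 296.2 pbw

Working values appear with 4-significant-digit rounding as written. All arithmetic runs at exact precision through every step; exactly one rounding is applied to each reported figure — derived quantities, which include six oxide percentages, LOI, glass mass, the totals, yield, are carried at exact precision, as set out in the problem or the answer, starting from the weights per 2000 pbw of glass.
Target oxide masses per 2000 pbw glaze:
  B2O3: 5.120% × 2000 = 102.4 pbw
  Na2O: 1.397% × 2000 = 27.94 pbw
  SiO2: 63.21% × 2000 = 1264 pbw
  SrO: 12.49% × 2000 = 249.8 pbw
  Al2O3: 4.875% × 2000 = 97.50 pbw
  K2O: 12.91% × 2000 = 258.2 pbw
Per-oxide balance check working from each reported weight, versus the basis set out (target by target, the sums agree once rounding is allowed for):
  B2O3: 182.9·0.5599 = 102.4 pbw (target 102.4 pbw)
  Na2O: 526.0·0.03410 + 17.08·0.5858 = 27.94 pbw (target 27.94 pbw)
  SiO2: 526.0·0.6532 + 925.3·0.9950 = 1264 pbw (target 1264 pbw)
  SrO: 355.1·0.7035 = 249.8 pbw (target 249.8 pbw)
  Al2O3: 526.0·0.1801 + 925.3·0.003000 = 97.51 pbw (target 97.50 pbw)
  K2O: 526.0·0.1176 + 290.0·0.6771 = 258.2 pbw (target 258.2 pbw)
Auditing the glass mass value: the batch minus its LOI: 2000 pbw (the Σ of target masses is 2000 pbw; the stated basis being 2000 pbw — a pure rounding effect).
Batch total: Σ batch = 2296 pbw; Σ batch·LOI gives LOI loss = 296.2 pbw; as yield: glass ÷ batch → 87.10%.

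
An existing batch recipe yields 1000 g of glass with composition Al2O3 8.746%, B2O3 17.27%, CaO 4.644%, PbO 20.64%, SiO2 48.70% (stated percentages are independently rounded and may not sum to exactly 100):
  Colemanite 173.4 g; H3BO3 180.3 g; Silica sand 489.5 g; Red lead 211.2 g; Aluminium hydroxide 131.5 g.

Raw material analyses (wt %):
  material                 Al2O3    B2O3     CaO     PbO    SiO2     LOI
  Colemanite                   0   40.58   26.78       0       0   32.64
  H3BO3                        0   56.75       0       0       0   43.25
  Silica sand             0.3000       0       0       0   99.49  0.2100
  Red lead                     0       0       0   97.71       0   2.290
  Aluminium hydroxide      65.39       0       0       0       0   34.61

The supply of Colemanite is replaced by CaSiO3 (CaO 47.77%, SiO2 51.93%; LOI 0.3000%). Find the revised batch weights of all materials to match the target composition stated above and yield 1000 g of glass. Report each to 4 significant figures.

Full float precision is carried through the solve. Mid-chain values are printed with 4-significant-figure rounding at each printed step; each reported figure undergoes a single rounding; the derived quantities are rebuilt in full precision (five oxide percentages, yield, the totals, LOI, glass mass) from the batch weights at 1000 g of glass exactly as printed in either problem or answer.
Target masses of each oxide per 1000 g glass:
  Al2O3: 8.746% × 1000 = 87.46 g
  B2O3: 17.27% × 1000 = 172.7 g
  CaO: 4.644% × 1000 = 46.44 g
  PbO: 20.64% × 1000 = 206.4 g
  SiO2: 48.70% × 1000 = 487.0 g
Checking each oxide sum applying the batch weights above, relative to the basis at hand (every target is met by its sum within answer rounding):
  Al2O3: 438.8·0.003000 + 131.7·0.6539 = 87.44 g (target 87.46 g)
  B2O3: 304.3·0.5675 = 172.7 g (target 172.7 g)
  CaO: 97.22·0.4777 = 46.44 g (target 46.44 g)
  PbO: 211.2·0.9771 = 206.4 g (target 206.4 g)
  SiO2: 97.22·0.5193 + 438.8·0.9949 = 487.0 g (target 487.0 g)
Mass balance on the glass: batch total minus LOI = 1000 g (per-oxide target masses sum to 1000 g; basis as stated: 1000 g — rounding explains the deltas).
Batch total: Σ batch = 1183 g; the LOI term Σ batch·LOI equals 183.2 g; yield, glass over the total, = 84.51%.

Revised batch per 1000 g glass:
  CaSiO3: 97.22 g
  H3BO3: 304.3 g
  Silica sand: 438.8 g
  Red lead: 211.2 g
  Aluminium hydroxide: 131.7 g
Total batch = 1183 g; LOI loss = 183.2 g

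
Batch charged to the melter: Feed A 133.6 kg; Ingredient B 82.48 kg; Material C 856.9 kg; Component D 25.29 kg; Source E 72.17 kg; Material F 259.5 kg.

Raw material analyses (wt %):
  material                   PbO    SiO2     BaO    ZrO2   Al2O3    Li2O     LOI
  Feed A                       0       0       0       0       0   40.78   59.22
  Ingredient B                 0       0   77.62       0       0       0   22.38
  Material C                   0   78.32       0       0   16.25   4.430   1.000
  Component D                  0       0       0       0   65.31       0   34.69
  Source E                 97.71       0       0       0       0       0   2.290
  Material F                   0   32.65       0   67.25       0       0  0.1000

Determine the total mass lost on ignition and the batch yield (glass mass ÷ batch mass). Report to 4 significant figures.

LOI loss = 116.8 kg; glass = 1313 kg; yield = 91.83%

The intermediate values are shown with 4-significant-figure rounding as written — exact precision is kept in every operation — a single rounding produces every reported number — all derived quantities, including the totals, net glass mass, the six compositions, the yield, ignition loss, are re-derived from the batch weights at 1313 kg of glass at full precision as quoted within either problem or answer.
Material-by-material LOI:
  Feed A: 133.6 × 0.5922 = 79.12 kg
  Ingredient B: 82.48 × 0.2238 = 18.46 kg
  Material C: 856.9 × 0.01000 = 8.569 kg
  Component D: 25.29 × 0.3469 = 8.773 kg
  Source E: 72.17 × 0.02290 = 1.653 kg
  Material F: 259.5 × 0.001000 = 0.2595 kg
Total LOI = 116.8 kg
Glass = batch − LOI = 1430 − 116.8 = 1313 kg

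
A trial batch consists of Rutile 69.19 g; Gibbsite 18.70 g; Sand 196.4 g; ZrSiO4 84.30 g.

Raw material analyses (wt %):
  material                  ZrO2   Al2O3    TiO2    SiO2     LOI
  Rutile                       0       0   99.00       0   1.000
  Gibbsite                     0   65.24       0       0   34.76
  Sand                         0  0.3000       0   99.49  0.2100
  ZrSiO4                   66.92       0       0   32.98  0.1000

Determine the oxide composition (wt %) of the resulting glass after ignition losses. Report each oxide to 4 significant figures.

Glass mass = 360.9 g (batch 368.6 − LOI 7.689).
Composition: ZrO2 15.63%, Al2O3 3.544%, TiO2 18.98%, SiO2 61.85%

Working values appear rounded to 4 significant figures within the worked lines; every computation keeps full precision at each step. Each reported value includes exactly one rounding; all derived quantities (totals, yield, the four compositions, glass mass, ignition loss) are carried in full float precision from the weighed amounts per 360.9 g of glass as given in the problem or the answer.
What the batch supplies per oxide:
  ZrO2: 84.30·0.6692 = 56.41 g
  Al2O3: 18.70·0.6524 + 196.4·0.003000 = 12.79 g
  TiO2: 69.19·0.9900 = 68.50 g
  SiO2: 196.4·0.9949 + 84.30·0.3298 = 223.2 g
LOI: 69.19·0.01000 + 18.70·0.3476 + 196.4·0.002100 + 84.30·0.001000 = 7.689 g
Resulting glass, batch − LOI: 368.6 − 7.689 = 360.9 g (consistent with Σ oxide mass)
percent by weight: oxide/glass ×100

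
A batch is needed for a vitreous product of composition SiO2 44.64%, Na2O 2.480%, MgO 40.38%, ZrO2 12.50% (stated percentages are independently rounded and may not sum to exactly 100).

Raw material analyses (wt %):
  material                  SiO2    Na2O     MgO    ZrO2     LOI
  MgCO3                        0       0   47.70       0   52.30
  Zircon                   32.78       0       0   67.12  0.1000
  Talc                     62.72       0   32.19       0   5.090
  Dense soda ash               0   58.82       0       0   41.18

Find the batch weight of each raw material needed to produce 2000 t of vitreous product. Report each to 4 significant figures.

Batch per 2000 t vitreous product:
  MgCO3: 863.8 t
  Zircon: 372.5 t
  Talc: 1229 t
  Dense soda ash: 84.33 t
Total batch = 2550 t; LOI loss = 549.4 t; yield = 78.45%

All internal work keeps exact precision throughout; in-progress results are displayed, rounded to 4 significant figures, within the worked lines. Every reported number sees exactly one rounding; all derived quantities, which include the totals, the four compositions, glass mass, LOI, the yield, are rebuilt at full precision, exactly as shown in the problem or answer text, from the batch weights per 2000 t of glass.
Oxide-by-oxide targets in 2000 t vitreous product:
  SiO2: 44.64% × 2000 = 892.8 t
  Na2O: 2.480% × 2000 = 49.60 t
  MgO: 40.38% × 2000 = 807.6 t
  ZrO2: 12.50% × 2000 = 250.0 t
A balance pass over the oxides, with the batch weights as given, under the basis named above (summed amounts equal target values within answer rounding):
  SiO2: 372.5·0.3278 + 1229·0.6272 = 892.9 t (target 892.8 t)
  Na2O: 84.33·0.5882 = 49.60 t (target 49.60 t)
  MgO: 863.8·0.4770 + 1229·0.3219 = 807.6 t (target 807.6 t)
  ZrO2: 372.5·0.6712 = 250.0 t (target 250.0 t)
Glass-mass closure: batch total minus LOI = 2000 t (the Σ of target masses is 2000 t; the stated basis being 2000 t — rounding explains the deltas).
Summing the batch: Σ batch = 2550 t; LOI removed, Σ of batch·LOI: 549.4 t; yield, glass over the total, = 78.45%.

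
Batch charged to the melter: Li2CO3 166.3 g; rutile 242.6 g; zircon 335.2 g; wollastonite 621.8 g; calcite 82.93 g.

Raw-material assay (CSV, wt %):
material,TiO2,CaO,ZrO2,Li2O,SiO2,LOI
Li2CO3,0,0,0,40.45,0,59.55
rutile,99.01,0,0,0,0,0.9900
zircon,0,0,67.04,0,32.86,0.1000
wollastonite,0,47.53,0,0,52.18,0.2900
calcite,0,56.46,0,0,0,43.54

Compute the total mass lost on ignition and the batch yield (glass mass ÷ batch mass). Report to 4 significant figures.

LOI loss = 139.7 g; glass = 1309 g; yield = 90.36%

All arithmetic keeps full float precision from first step to last; mid-chain values appear rounded to 4 significant digits in the printout — exactly one rounding is applied to each reported value; all derived quantities (ignition loss, the five compositions, yield, totals, glass mass) are carried starting from the weights at 1309 g of glass in full precision, precisely as stated by question or answer.
Per-material ignition loss:
  Li2CO3: 166.3 × 0.5955 = 99.03 g
  rutile: 242.6 × 0.009900 = 2.402 g
  zircon: 335.2 × 0.001000 = 0.3352 g
  wollastonite: 621.8 × 0.002900 = 1.803 g
  calcite: 82.93 × 0.4354 = 36.11 g
Total LOI = 139.7 g
Glass = batch − LOI = 1449 − 139.7 = 1309 g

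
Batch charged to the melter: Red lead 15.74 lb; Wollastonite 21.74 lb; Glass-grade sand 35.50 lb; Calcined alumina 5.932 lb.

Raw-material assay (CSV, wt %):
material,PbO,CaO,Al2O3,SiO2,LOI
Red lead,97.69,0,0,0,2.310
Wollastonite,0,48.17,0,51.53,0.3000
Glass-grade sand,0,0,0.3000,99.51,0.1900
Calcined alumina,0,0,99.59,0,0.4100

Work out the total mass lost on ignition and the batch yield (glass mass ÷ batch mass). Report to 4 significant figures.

LOI loss = 0.5206 lb; glass = 78.39 lb; yield = 99.34%

Exact precision is maintained throughout. Mid-chain values are shown rounded to four significant digits across the worked steps — exactly one rounding is applied to each reported figure; the derived quantities (LOI, glass mass, the totals, the four compositions, the yield) are recomputed from the batch weights per 78.39 lb of glass in exact precision as given in the question or the answer.
Ignition loss by material:
  Red lead: 15.74 × 0.02310 = 0.3636 lb
  Wollastonite: 21.74 × 0.003000 = 0.06522 lb
  Glass-grade sand: 35.50 × 0.001900 = 0.06745 lb
  Calcined alumina: 5.932 × 0.004100 = 0.02432 lb
Total LOI = 0.5206 lb
Glass = batch − LOI = 78.91 − 0.5206 = 78.39 lb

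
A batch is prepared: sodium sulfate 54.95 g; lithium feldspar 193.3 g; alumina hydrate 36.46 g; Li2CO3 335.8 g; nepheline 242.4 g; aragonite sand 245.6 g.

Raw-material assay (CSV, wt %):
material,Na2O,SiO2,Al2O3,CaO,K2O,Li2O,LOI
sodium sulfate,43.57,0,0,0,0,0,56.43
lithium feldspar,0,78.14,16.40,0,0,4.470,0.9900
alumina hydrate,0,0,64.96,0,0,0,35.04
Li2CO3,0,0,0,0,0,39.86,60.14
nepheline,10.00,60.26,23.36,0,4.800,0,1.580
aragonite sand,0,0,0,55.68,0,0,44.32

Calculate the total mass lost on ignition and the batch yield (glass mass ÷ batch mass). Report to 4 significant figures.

LOI loss = 360.3 g; glass = 748.2 g; yield = 67.49%

Rounding to four significant figures extends to every in-between result as printed — full float precision is kept at each step; every reported value is rounded just once. The derived quantities, including totals, glass mass, the yield, the six compositions, LOI, are carried from the weighed amounts on 748.2 g of glass in exact precision, as given in either problem or answer.
Loss on ignition, line by line:
  sodium sulfate: 54.95 × 0.5643 = 31.01 g
  lithium feldspar: 193.3 × 0.009900 = 1.914 g
  alumina hydrate: 36.46 × 0.3504 = 12.78 g
  Li2CO3: 335.8 × 0.6014 = 202.0 g
  nepheline: 242.4 × 0.01580 = 3.830 g
  aragonite sand: 245.6 × 0.4432 = 108.8 g
Total LOI = 360.3 g
Glass = batch − LOI = 1109 − 360.3 = 748.2 g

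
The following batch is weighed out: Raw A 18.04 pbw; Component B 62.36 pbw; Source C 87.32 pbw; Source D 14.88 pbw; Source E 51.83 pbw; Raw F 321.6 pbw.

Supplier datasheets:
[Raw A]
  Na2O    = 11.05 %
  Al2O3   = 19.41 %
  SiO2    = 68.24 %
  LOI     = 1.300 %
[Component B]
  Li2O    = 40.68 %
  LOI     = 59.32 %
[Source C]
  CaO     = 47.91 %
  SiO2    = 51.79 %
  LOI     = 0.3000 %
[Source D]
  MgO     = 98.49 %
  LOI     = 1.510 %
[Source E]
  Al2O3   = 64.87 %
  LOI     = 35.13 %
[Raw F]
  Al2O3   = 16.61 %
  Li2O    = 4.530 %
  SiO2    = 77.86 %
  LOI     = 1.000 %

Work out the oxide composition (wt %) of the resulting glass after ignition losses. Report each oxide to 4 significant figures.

Glass mass = 496.9 pbw (batch 556.0 − LOI 59.14).
Composition: Na2O 0.4012%, MgO 2.949%, Al2O3 18.22%, Li2O 8.037%, CaO 8.419%, SiO2 61.97%

Intermediates are printed rounded to 4 significant digits in the working. Every computation keeps full precision at each step — a single rounding finalizes each reported figure. The derived quantities, including the yield, net glass mass, six oxide percentages, totals, LOI, are recomputed from the batch weights at 496.9 pbw of glass at full float precision, as given in question or answer.
Delivered oxide masses:
  Na2O: 18.04·0.1105 = 1.993 pbw
  MgO: 14.88·0.9849 = 14.66 pbw
  Al2O3: 18.04·0.1941 + 51.83·0.6487 + 321.6·0.1661 = 90.54 pbw
  Li2O: 62.36·0.4068 + 321.6·0.04530 = 39.94 pbw
  CaO: 87.32·0.4791 = 41.84 pbw
  SiO2: 18.04·0.6824 + 87.32·0.5179 + 321.6·0.7786 = 307.9 pbw
LOI: 18.04·0.01300 + 62.36·0.5932 + 87.32·0.003000 + 14.88·0.01510 + 51.83·0.3513 + 321.6·0.01000 = 59.14 pbw
Glass = total batch minus LOI = 556.0 − 59.14 = 496.9 pbw (equal to the oxide-mass sum)
percent share: oxide ÷ glass, ×100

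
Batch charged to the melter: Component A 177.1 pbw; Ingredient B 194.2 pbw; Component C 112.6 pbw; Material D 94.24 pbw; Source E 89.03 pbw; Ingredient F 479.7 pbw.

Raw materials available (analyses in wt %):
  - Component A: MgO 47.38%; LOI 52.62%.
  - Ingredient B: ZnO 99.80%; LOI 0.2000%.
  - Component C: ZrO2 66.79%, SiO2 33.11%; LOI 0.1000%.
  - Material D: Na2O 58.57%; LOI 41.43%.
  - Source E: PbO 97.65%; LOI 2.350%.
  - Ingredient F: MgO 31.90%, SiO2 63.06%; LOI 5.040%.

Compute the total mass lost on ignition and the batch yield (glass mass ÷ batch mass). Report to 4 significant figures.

Every computation runs at full precision at all times; the intermediate values are printed rounded to 4 significant digits on the page — a single rounding produces every reported value. Derived quantities (totals, net glass mass, the yield, the six compositions, LOI) are re-derived at exact precision from the batch weights for 987.9 pbw of glass exactly as shown in either problem or answer.
Material-by-material LOI:
  Component A: 177.1 × 0.5262 = 93.19 pbw
  Ingredient B: 194.2 × 0.002000 = 0.3884 pbw
  Component C: 112.6 × 0.001000 = 0.1126 pbw
  Material D: 94.24 × 0.4143 = 39.04 pbw
  Source E: 89.03 × 0.02350 = 2.092 pbw
  Ingredient F: 479.7 × 0.05040 = 24.18 pbw
Total LOI = 159.0 pbw
Glass = batch − LOI = 1147 − 159.0 = 987.9 pbw

LOI loss = 159.0 pbw; glass = 987.9 pbw; yield = 86.14%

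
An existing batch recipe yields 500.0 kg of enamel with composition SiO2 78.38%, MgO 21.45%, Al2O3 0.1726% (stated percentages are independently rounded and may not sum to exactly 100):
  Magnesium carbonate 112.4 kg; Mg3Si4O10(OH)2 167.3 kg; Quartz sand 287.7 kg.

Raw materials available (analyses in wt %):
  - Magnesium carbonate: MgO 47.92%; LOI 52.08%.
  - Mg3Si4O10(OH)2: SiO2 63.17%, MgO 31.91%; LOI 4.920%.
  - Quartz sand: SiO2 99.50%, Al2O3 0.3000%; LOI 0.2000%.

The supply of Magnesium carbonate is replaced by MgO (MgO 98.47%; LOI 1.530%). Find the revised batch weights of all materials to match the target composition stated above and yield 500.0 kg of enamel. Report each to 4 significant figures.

Revised batch per 500.0 kg enamel:
  MgO: 54.71 kg
  Mg3Si4O10(OH)2: 167.3 kg
  Quartz sand: 287.7 kg
Total batch = 509.7 kg; LOI loss = 9.644 kg

The intermediate values are printed rounded off to 4 significant figures across the worked steps — every computation runs at full precision at all times — every reported figure is rounded exactly once — derived quantities (ignition loss, yield, glass mass, three oxide percentages, totals) are recomputed using the weight values at 500.0 kg of glass in full precision exactly as shown in problem or answer.
The oxide mass targets at 500.0 kg enamel:
  SiO2: 78.38% × 500.0 = 391.9 kg
  MgO: 21.45% × 500.0 = 107.2 kg
  Al2O3: 0.1726% × 500.0 = 0.8630 kg
Per-oxide balance check working from each reported weight, per the basis as stated (oxide sums agree with the targets exact up to rounding of places):
  SiO2: 167.3·0.6317 + 287.7·0.9950 = 391.9 kg (target 391.9 kg)
  MgO: 54.71·0.9847 + 167.3·0.3191 = 107.3 kg (target 107.2 kg)
  Al2O3: 287.7·0.003000 = 0.8631 kg (target 0.8630 kg)
Glass-mass closure: total batch − LOI = 500.1 kg (the targets, summed, come to 500.0 kg; stated basis 500.0 kg — deltas are rounding alone).
Batch total: Σ batch = 509.7 kg; LOI removed, Σ of batch·LOI: 9.644 kg; the yield ratio, glass ÷ batch: 98.11%.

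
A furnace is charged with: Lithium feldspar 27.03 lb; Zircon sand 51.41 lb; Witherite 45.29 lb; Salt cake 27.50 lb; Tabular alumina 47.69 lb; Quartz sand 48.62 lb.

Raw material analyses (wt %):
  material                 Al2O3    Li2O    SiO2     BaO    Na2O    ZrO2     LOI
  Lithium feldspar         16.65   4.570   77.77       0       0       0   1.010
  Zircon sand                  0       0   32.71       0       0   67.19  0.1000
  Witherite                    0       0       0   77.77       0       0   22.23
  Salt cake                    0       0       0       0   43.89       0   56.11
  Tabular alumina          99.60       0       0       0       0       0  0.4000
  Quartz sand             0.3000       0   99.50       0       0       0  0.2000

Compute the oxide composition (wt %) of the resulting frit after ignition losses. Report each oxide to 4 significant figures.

The working math keeps full float precision at all times. Rounding to 4 significant digits governs every working value as displayed. Each reported figure takes exactly one rounding — all derived quantities are computed at full precision (six oxide percentages, the yield, LOI, the totals, glass mass) from the weighed amounts on 221.4 lb of glass as quoted within problem or answer.
What the batch supplies per oxide:
  Al2O3: 27.03·0.1665 + 47.69·0.9960 + 48.62·0.003000 = 52.15 lb
  Li2O: 27.03·0.04570 = 1.235 lb
  SiO2: 27.03·0.7777 + 51.41·0.3271 + 48.62·0.9950 = 86.21 lb
  BaO: 45.29·0.7777 = 35.22 lb
  Na2O: 27.50·0.4389 = 12.07 lb
  ZrO2: 51.41·0.6719 = 34.54 lb
LOI: 27.03·0.01010 + 51.41·0.001000 + 45.29·0.2223 + 27.50·0.5611 + 47.69·0.004000 + 48.62·0.002000 = 26.11 lb
Glass mass = batch − LOI = 247.5 − 26.11 = 221.4 lb (the oxide masses sum to this)
each oxide over glass, ×100, is wt %

Glass mass = 221.4 lb (batch 247.5 − LOI 26.11).
Composition: Al2O3 23.55%, Li2O 0.5579%, SiO2 38.94%, BaO 15.91%, Na2O 5.451%, ZrO2 15.60%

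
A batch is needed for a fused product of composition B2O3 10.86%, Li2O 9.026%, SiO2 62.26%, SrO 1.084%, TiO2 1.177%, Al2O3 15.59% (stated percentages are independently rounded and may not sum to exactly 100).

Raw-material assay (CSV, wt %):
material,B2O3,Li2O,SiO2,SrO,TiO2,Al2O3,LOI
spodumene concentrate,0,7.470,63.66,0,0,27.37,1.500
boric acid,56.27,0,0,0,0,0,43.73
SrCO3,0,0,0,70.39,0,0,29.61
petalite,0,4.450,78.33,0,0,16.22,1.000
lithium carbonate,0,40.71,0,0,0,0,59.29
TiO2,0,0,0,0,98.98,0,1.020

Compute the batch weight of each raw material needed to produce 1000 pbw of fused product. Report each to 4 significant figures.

Full float precision is kept at each step. Values along the way are printed (rounded to 4 significant digits) when written out. Exactly one rounding goes into every reported value; the derived quantities, including the yield, ignition loss, totals, glass mass, six oxide percentages, are recomputed from the weighed amounts for 1000 pbw of glass in full precision, exactly as printed in problem or answer.
Target masses of each oxide per 1000 pbw fused product:
  B2O3: 10.86% × 1000 = 108.6 pbw
  Li2O: 9.026% × 1000 = 90.26 pbw
  SiO2: 62.26% × 1000 = 622.6 pbw
  SrO: 1.084% × 1000 = 10.84 pbw
  TiO2: 1.177% × 1000 = 11.77 pbw
  Al2O3: 15.59% × 1000 = 155.9 pbw
Mass-balance tally per oxide applying the batch weights above, versus the basis set out (target by target, the sums agree once rounding is allowed for):
  B2O3: 193.0·0.5627 = 108.6 pbw (target 108.6 pbw)
  Li2O: 190.1·0.07470 + 640.3·0.04450 + 116.8·0.4071 = 90.24 pbw (target 90.26 pbw)
  SiO2: 190.1·0.6366 + 640.3·0.7833 = 622.6 pbw (target 622.6 pbw)
  SrO: 15.40·0.7039 = 10.84 pbw (target 10.84 pbw)
  TiO2: 11.89·0.9898 = 11.77 pbw (target 11.77 pbw)
  Al2O3: 190.1·0.2737 + 640.3·0.1622 = 155.9 pbw (target 155.9 pbw)
Glass-mass closure: net batch after ignition = 999.9 pbw (per-oxide target masses sum to 1000 pbw; with the basis standing at 1000 pbw — differing by rounding only).
Batch grand total — Σ batch = 1167 pbw; the LOI term Σ batch·LOI equals 167.6 pbw; as yield: glass ÷ batch → 85.65%.

Batch per 1000 pbw fused product:
  spodumene concentrate: 190.1 pbw
  boric acid: 193.0 pbw
  SrCO3: 15.40 pbw
  petalite: 640.3 pbw
  lithium carbonate: 116.8 pbw
  TiO2: 11.89 pbw
Total batch = 1167 pbw; LOI loss = 167.6 pbw; yield = 85.65%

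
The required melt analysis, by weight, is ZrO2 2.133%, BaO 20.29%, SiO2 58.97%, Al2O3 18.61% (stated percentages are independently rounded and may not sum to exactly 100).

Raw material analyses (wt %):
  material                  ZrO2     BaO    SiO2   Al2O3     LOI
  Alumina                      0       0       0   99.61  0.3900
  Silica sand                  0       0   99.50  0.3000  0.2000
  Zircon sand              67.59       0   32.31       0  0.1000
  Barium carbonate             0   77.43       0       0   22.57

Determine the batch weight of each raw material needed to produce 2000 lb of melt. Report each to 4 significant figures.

Batch per 2000 lb melt:
  Alumina: 370.1 lb
  Silica sand: 1165 lb
  Zircon sand: 63.12 lb
  Barium carbonate: 524.1 lb
Total batch = 2122 lb; LOI loss = 122.1 lb; yield = 94.25%

Every computation keeps full precision at each step. Mid-chain values appear rounded to four significant digits within the worked lines; every reported figure receives exactly one rounding; all derived quantities, including the yield, totals, LOI, four oxide percentages, net glass mass, are recomputed using the weight values on 2000 lb of glass at exact precision, as they appear in the problem or the answer.
Oxide mass targets, per 2000 lb melt:
  ZrO2: 2.133% × 2000 = 42.66 lb
  BaO: 20.29% × 2000 = 405.8 lb
  SiO2: 58.97% × 2000 = 1179 lb
  Al2O3: 18.61% × 2000 = 372.2 lb
Oxide-by-oxide audit given the weights on record, against the basis in use (each sum matches its target mass given rounding of the digits):
  ZrO2: 63.12·0.6759 = 42.66 lb (target 42.66 lb)
  BaO: 524.1·0.7743 = 405.8 lb (target 405.8 lb)
  SiO2: 1165·0.9950 + 63.12·0.3231 = 1180 lb (target 1179 lb)
  Al2O3: 370.1·0.9961 + 1165·0.003000 = 372.2 lb (target 372.2 lb)
Glass-mass sanity pass: Σ batch − LOI loss = 2000 lb (summing oxide targets gives 2000 lb; with the basis standing at 2000 lb — a pure rounding effect).
Batch total: Σ batch = 2122 lb; the LOI term Σ batch·LOI equals 122.1 lb; glass ÷ batch gives a yield of 94.25%.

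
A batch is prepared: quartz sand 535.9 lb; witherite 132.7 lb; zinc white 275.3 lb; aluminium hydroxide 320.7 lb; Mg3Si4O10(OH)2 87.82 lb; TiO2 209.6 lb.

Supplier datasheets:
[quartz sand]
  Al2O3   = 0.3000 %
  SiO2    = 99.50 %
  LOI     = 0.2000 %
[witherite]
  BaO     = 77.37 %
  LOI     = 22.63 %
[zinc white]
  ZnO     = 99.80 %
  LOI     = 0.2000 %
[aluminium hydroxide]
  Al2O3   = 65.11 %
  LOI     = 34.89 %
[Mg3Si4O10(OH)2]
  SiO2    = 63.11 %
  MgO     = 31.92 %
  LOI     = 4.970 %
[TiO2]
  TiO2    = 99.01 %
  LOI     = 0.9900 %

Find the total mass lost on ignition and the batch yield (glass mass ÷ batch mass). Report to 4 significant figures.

LOI loss = 150.0 lb; glass = 1412 lb; yield = 90.40%

The intermediate values appear rounded off to 4 significant digits in the printout. Each numeric step carries exact precision at each step; each reported result takes exactly one rounding. The derived quantities, including the totals, the six compositions, the yield, ignition loss, net glass mass, are rebuilt from the weighed amounts at 1412 lb of glass at full float precision as written in problem or answer.
Loss on ignition, line by line:
  quartz sand: 535.9 × 0.002000 = 1.072 lb
  witherite: 132.7 × 0.2263 = 30.03 lb
  zinc white: 275.3 × 0.002000 = 0.5506 lb
  aluminium hydroxide: 320.7 × 0.3489 = 111.9 lb
  Mg3Si4O10(OH)2: 87.82 × 0.04970 = 4.365 lb
  TiO2: 209.6 × 0.009900 = 2.075 lb
Total LOI = 150.0 lb
Glass = batch − LOI = 1562 − 150.0 = 1412 lb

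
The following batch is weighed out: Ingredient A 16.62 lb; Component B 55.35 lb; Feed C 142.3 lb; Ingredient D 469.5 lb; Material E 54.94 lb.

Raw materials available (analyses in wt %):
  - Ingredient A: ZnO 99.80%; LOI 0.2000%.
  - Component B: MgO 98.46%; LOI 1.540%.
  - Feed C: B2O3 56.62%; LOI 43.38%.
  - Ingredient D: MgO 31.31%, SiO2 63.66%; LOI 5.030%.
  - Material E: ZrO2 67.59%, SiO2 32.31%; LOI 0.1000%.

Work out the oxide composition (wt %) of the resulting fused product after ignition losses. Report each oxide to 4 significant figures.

Glass mass = 652.4 lb (batch 738.7 − LOI 86.29).
Composition: B2O3 12.35%, ZnO 2.542%, ZrO2 5.692%, MgO 30.88%, SiO2 48.53%

The intermediate values are displayed (rounded to 4 significant figures) in the printout; every computation runs at full float precision at each step; a single rounding completes every reported value — the derived quantities, which include net glass mass, the five compositions, totals, the yield, LOI, are recomputed in exact precision, precisely as stated by the problem or answer text, starting from the weights at 652.4 lb of glass.
Oxide masses out of the charge:
  B2O3: 142.3·0.5662 = 80.57 lb
  ZnO: 16.62·0.9980 = 16.59 lb
  ZrO2: 54.94·0.6759 = 37.13 lb
  MgO: 55.35·0.9846 + 469.5·0.3131 = 201.5 lb
  SiO2: 469.5·0.6366 + 54.94·0.3231 = 316.6 lb
LOI: 16.62·0.002000 + 55.35·0.01540 + 142.3·0.4338 + 469.5·0.05030 + 54.94·0.001000 = 86.29 lb
Net of LOI, the glass mass = 738.7 − 86.29 = 652.4 lb (the oxide masses sum to this)
each oxide over glass, ×100, is wt %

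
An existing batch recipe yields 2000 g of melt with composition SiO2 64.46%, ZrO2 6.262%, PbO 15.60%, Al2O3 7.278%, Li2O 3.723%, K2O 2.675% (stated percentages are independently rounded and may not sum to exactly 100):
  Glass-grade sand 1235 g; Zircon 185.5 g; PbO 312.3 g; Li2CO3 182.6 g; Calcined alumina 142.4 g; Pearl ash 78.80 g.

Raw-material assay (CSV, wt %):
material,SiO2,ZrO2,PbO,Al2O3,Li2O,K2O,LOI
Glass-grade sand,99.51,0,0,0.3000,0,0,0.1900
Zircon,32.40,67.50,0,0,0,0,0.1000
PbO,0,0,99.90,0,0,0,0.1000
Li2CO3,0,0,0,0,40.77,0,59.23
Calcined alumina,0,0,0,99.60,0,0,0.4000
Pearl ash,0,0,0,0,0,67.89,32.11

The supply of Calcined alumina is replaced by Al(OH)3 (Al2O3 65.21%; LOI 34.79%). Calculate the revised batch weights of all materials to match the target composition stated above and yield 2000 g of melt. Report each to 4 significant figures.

Revised batch per 2000 g melt:
  Glass-grade sand: 1235 g
  Zircon: 185.5 g
  PbO: 312.3 g
  Li2CO3: 182.6 g
  Al(OH)3: 217.5 g
  Pearl ash: 78.80 g
Total batch = 2212 g; LOI loss = 212.0 g

The intermediate values are printed, with 4-significant-figure rounding, within the worked lines; exact precision is held through every step — each reported value takes just one rounding; all derived quantities, including LOI, glass mass, the yield, the six compositions, the totals, are computed starting from the weights for 2000 g of glass in full float precision, as set out in the problem or answer text.
Target masses of each oxide per 2000 g melt:
  SiO2: 64.46% × 2000 = 1289 g
  ZrO2: 6.262% × 2000 = 125.2 g
  PbO: 15.60% × 2000 = 312.0 g
  Al2O3: 7.278% × 2000 = 145.6 g
  Li2O: 3.723% × 2000 = 74.46 g
  K2O: 2.675% × 2000 = 53.50 g
Verifying the oxide balance with the batch weights as given, on the stated basis (sum by sum, the targets are met once rounding is allowed for):
  SiO2: 1235·0.9951 + 185.5·0.3240 = 1289 g (target 1289 g)
  ZrO2: 185.5·0.6750 = 125.2 g (target 125.2 g)
  PbO: 312.3·0.9990 = 312.0 g (target 312.0 g)
  Al2O3: 1235·0.003000 + 217.5·0.6521 = 145.5 g (target 145.6 g)
  Li2O: 182.6·0.4077 = 74.45 g (target 74.46 g)
  K2O: 78.80·0.6789 = 53.50 g (target 53.50 g)
Mass balance on the glass: total batch − LOI = 2000 g (summing oxide targets gives 2000 g; against the stated basis, 2000 g — rounding explains the deltas).
Batch grand total — Σ batch = 2212 g; the LOI term Σ batch·LOI equals 212.0 g; as yield: glass ÷ batch → 90.42%.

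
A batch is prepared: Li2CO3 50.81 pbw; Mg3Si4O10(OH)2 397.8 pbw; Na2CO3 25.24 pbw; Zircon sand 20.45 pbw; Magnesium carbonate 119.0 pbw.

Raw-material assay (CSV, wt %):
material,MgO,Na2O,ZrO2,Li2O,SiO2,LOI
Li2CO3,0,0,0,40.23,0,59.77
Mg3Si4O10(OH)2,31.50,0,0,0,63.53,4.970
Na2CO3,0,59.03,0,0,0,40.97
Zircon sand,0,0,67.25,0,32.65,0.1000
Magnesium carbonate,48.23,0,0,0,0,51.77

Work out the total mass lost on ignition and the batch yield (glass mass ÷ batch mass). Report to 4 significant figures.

LOI loss = 122.1 pbw; glass = 491.2 pbw; yield = 80.09%

The intermediate values are shown rounded off to 4 significant figures at each printed step — all internal work holds full precision in all steps; exactly one rounding is applied to every reported figure. All derived quantities (totals, the yield, LOI, the five compositions, net glass mass) are carried using the weight values on 491.2 pbw of glass in full precision, exactly as printed in either problem or answer.
Loss on ignition, line by line:
  Li2CO3: 50.81 × 0.5977 = 30.37 pbw
  Mg3Si4O10(OH)2: 397.8 × 0.04970 = 19.77 pbw
  Na2CO3: 25.24 × 0.4097 = 10.34 pbw
  Zircon sand: 20.45 × 0.001000 = 0.02045 pbw
  Magnesium carbonate: 119.0 × 0.5177 = 61.61 pbw
Total LOI = 122.1 pbw
Glass = batch − LOI = 613.3 − 122.1 = 491.2 pbw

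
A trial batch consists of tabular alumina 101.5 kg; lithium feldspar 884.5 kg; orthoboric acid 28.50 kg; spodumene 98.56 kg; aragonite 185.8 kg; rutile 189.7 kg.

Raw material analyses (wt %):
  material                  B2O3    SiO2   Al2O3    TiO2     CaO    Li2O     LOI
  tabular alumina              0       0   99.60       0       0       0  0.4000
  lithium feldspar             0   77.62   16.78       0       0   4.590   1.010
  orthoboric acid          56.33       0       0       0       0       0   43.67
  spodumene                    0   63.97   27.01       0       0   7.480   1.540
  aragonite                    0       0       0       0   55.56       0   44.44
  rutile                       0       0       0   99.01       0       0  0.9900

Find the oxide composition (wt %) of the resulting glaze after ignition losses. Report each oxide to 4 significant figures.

All internal work runs at full precision at all times. Intermediates are printed, rounded to four significant digits, between the steps; every reported result sees exactly one rounding; derived quantities, including the six compositions, yield, totals, glass mass, LOI, are re-derived from the weighed amounts at 1381 kg of glass at full precision, as set out in problem or answer.
Oxide-by-oxide delivered mass:
  B2O3: 28.50·0.5633 = 16.05 kg
  SiO2: 884.5·0.7762 + 98.56·0.6397 = 749.6 kg
  Al2O3: 101.5·0.9960 + 884.5·0.1678 + 98.56·0.2701 = 276.1 kg
  TiO2: 189.7·0.9901 = 187.8 kg
  CaO: 185.8·0.5556 = 103.2 kg
  Li2O: 884.5·0.04590 + 98.56·0.07480 = 47.97 kg
LOI: 101.5·0.004000 + 884.5·0.01010 + 28.50·0.4367 + 98.56·0.01540 + 185.8·0.4444 + 189.7·0.009900 = 107.8 kg
Resulting glass, batch − LOI: 1489 − 107.8 = 1381 kg (matching Σ of the oxides)
each oxide over glass, ×100, is wt %

Glass mass = 1381 kg (batch 1489 − LOI 107.8).
Composition: B2O3 1.163%, SiO2 54.29%, Al2O3 20.00%, TiO2 13.60%, CaO 7.476%, Li2O 3.474%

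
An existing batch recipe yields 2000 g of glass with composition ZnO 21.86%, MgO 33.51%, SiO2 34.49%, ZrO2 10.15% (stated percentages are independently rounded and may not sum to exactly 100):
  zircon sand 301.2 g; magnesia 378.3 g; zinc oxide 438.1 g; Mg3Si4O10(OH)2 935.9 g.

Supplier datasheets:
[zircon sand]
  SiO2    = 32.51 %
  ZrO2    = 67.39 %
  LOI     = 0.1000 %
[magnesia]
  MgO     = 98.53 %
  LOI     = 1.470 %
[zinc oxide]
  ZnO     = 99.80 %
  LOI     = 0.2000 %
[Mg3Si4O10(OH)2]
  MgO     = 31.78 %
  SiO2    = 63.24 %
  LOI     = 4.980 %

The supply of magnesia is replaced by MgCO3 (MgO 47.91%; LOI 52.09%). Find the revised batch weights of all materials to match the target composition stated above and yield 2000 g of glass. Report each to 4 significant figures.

All internal work holds exact precision throughout; the intermediate values are printed (rounded to 4 significant digits) across the worked steps. Each reported value is rounded just once — all derived quantities, including glass mass, the four compositions, yield, the totals, ignition loss, are rebuilt using the weight values for 2000 g of glass at full precision, exactly as shown in problem or answer.
Target oxide masses per 2000 g glass:
  ZnO: 21.86% × 2000 = 437.2 g
  MgO: 33.51% × 2000 = 670.2 g
  SiO2: 34.49% × 2000 = 689.8 g
  ZrO2: 10.15% × 2000 = 203.0 g
Oxide-by-oxide audit using the reported weights, relative to the basis at hand (sums match the target masses inside rounding margins):
  ZnO: 438.1·0.9980 = 437.2 g (target 437.2 g)
  MgO: 778.1·0.4791 + 935.9·0.3178 = 670.2 g (target 670.2 g)
  SiO2: 301.2·0.3251 + 935.9·0.6324 = 689.8 g (target 689.8 g)
  ZrO2: 301.2·0.6739 = 203.0 g (target 203.0 g)
Glass-mass bookkeeping: total charge less LOI = 2000 g (the Σ of target masses is 2000 g; the stated basis being 2000 g — a pure rounding effect).
Adding the batch up: Σ batch = 2453 g; LOI removed, Σ of batch·LOI: 453.1 g; yield = glass ÷ total batch = 81.53%.

Revised batch per 2000 g glass:
  zircon sand: 301.2 g
  MgCO3: 778.1 g
  zinc oxide: 438.1 g
  Mg3Si4O10(OH)2: 935.9 g
Total batch = 2453 g; LOI loss = 453.1 g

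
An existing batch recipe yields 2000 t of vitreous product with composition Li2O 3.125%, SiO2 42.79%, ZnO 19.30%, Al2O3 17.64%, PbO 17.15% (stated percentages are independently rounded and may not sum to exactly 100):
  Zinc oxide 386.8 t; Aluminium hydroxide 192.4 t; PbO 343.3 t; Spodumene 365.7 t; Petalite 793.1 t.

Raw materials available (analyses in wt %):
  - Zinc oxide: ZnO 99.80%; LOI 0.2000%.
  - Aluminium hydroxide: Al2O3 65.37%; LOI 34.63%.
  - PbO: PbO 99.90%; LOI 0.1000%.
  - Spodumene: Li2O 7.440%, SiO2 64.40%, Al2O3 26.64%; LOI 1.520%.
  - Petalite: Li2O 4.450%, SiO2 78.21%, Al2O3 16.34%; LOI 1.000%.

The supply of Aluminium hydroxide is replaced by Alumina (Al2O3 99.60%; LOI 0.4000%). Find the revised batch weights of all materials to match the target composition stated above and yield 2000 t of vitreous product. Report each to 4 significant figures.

All arithmetic keeps full float precision all the way through — in-progress results appear, rounded to four significant digits, when written out — every reported number is rounded just once. The derived quantities are carried from the weighed amounts per 2000 t of glass in full float precision (five oxide percentages, LOI, glass mass, the yield, totals) precisely as stated by the question or the answer.
Target oxide masses per 2000 t vitreous product:
  Li2O: 3.125% × 2000 = 62.50 t
  SiO2: 42.79% × 2000 = 855.8 t
  ZnO: 19.30% × 2000 = 386.0 t
  Al2O3: 17.64% × 2000 = 352.8 t
  PbO: 17.15% × 2000 = 343.0 t
Verifying the oxide balance applying the batch weights above, relative to the basis at hand (oxide sums agree with the targets given rounding of the digits):
  Li2O: 365.7·0.07440 + 793.1·0.04450 = 62.50 t (target 62.50 t)
  SiO2: 365.7·0.6440 + 793.1·0.7821 = 855.8 t (target 855.8 t)
  ZnO: 386.8·0.9980 = 386.0 t (target 386.0 t)
  Al2O3: 126.3·0.9960 + 365.7·0.2664 + 793.1·0.1634 = 352.8 t (target 352.8 t)
  PbO: 343.3·0.9990 = 343.0 t (target 343.0 t)
Auditing the glass mass value: whole batch net of LOI = 2000 t (the Σ of target masses is 2000 t; stated basis 2000 t — any gap is answer rounding).
Whole-batch sum: Σ batch = 2015 t; Σ batch·LOI gives LOI loss = 15.11 t; yield: glass divided by total = 99.25%.

Revised batch per 2000 t vitreous product:
  Zinc oxide: 386.8 t
  Alumina: 126.3 t
  PbO: 343.3 t
  Spodumene: 365.7 t
  Petalite: 793.1 t
Total batch = 2015 t; LOI loss = 15.11 t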